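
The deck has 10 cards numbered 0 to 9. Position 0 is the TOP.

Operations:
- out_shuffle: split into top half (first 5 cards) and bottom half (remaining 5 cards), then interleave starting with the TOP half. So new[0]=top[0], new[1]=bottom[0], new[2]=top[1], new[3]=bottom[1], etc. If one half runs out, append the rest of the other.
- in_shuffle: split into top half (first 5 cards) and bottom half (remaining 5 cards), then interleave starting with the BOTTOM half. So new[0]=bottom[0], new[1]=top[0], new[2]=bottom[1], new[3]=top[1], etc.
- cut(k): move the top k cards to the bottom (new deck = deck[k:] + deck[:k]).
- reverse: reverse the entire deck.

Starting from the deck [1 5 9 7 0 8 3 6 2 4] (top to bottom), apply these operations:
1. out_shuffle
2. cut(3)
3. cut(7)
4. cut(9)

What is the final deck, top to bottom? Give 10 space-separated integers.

After op 1 (out_shuffle): [1 8 5 3 9 6 7 2 0 4]
After op 2 (cut(3)): [3 9 6 7 2 0 4 1 8 5]
After op 3 (cut(7)): [1 8 5 3 9 6 7 2 0 4]
After op 4 (cut(9)): [4 1 8 5 3 9 6 7 2 0]

Answer: 4 1 8 5 3 9 6 7 2 0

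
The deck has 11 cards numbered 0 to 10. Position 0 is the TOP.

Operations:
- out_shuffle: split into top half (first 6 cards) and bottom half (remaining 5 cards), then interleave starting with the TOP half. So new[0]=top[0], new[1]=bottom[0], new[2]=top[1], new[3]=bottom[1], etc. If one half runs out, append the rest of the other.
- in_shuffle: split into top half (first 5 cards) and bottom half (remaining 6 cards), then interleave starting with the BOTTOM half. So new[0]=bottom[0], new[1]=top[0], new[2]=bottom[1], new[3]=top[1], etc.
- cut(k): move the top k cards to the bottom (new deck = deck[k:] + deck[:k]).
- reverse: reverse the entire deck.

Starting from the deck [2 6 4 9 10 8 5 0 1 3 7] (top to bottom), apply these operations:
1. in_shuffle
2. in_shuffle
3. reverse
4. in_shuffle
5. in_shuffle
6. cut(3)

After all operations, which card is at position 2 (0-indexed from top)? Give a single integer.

Answer: 9

Derivation:
After op 1 (in_shuffle): [8 2 5 6 0 4 1 9 3 10 7]
After op 2 (in_shuffle): [4 8 1 2 9 5 3 6 10 0 7]
After op 3 (reverse): [7 0 10 6 3 5 9 2 1 8 4]
After op 4 (in_shuffle): [5 7 9 0 2 10 1 6 8 3 4]
After op 5 (in_shuffle): [10 5 1 7 6 9 8 0 3 2 4]
After op 6 (cut(3)): [7 6 9 8 0 3 2 4 10 5 1]
Position 2: card 9.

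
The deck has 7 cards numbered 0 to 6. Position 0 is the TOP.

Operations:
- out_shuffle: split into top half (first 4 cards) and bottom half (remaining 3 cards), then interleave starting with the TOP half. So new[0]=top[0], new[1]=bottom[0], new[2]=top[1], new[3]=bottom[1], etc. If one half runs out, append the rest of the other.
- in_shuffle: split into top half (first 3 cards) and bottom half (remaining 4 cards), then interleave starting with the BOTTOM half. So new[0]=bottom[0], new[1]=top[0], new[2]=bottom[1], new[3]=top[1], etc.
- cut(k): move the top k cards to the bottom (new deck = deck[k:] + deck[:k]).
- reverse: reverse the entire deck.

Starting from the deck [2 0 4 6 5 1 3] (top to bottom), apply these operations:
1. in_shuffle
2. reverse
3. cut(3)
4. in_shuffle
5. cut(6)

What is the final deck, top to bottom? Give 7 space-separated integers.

After op 1 (in_shuffle): [6 2 5 0 1 4 3]
After op 2 (reverse): [3 4 1 0 5 2 6]
After op 3 (cut(3)): [0 5 2 6 3 4 1]
After op 4 (in_shuffle): [6 0 3 5 4 2 1]
After op 5 (cut(6)): [1 6 0 3 5 4 2]

Answer: 1 6 0 3 5 4 2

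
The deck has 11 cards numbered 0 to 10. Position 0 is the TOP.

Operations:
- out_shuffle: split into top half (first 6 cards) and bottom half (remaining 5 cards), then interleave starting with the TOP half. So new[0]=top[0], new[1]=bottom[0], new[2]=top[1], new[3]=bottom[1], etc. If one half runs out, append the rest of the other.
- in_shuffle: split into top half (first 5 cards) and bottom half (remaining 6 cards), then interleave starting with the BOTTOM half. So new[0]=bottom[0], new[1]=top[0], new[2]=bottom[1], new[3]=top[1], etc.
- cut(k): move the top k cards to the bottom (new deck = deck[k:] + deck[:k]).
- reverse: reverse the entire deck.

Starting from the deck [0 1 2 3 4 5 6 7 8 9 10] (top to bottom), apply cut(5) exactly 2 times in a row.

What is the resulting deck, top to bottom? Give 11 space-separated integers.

After op 1 (cut(5)): [5 6 7 8 9 10 0 1 2 3 4]
After op 2 (cut(5)): [10 0 1 2 3 4 5 6 7 8 9]

Answer: 10 0 1 2 3 4 5 6 7 8 9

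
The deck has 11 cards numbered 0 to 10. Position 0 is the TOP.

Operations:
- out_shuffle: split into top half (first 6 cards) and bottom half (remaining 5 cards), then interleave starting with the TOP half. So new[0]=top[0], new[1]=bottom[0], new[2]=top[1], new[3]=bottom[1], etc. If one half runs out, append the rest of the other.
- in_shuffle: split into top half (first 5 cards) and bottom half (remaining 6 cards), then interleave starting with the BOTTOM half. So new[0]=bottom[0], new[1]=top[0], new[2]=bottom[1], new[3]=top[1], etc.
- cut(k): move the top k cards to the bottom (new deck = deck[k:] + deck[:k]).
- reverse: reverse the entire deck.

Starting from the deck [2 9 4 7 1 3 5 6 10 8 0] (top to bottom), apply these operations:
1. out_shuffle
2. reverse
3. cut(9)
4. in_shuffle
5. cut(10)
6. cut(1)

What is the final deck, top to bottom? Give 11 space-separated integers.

Answer: 8 5 7 2 10 3 4 0 6 1 9

Derivation:
After op 1 (out_shuffle): [2 5 9 6 4 10 7 8 1 0 3]
After op 2 (reverse): [3 0 1 8 7 10 4 6 9 5 2]
After op 3 (cut(9)): [5 2 3 0 1 8 7 10 4 6 9]
After op 4 (in_shuffle): [8 5 7 2 10 3 4 0 6 1 9]
After op 5 (cut(10)): [9 8 5 7 2 10 3 4 0 6 1]
After op 6 (cut(1)): [8 5 7 2 10 3 4 0 6 1 9]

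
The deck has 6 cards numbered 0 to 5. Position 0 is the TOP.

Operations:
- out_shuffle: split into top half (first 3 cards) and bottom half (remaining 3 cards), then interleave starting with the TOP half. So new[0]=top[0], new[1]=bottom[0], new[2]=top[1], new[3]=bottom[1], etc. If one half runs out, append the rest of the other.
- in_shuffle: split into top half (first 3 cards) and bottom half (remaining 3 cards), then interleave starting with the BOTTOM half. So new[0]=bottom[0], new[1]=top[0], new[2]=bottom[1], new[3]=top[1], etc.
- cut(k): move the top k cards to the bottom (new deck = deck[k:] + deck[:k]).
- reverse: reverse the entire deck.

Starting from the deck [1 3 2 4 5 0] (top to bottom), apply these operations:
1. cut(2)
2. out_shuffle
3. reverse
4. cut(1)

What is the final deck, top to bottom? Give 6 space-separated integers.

After op 1 (cut(2)): [2 4 5 0 1 3]
After op 2 (out_shuffle): [2 0 4 1 5 3]
After op 3 (reverse): [3 5 1 4 0 2]
After op 4 (cut(1)): [5 1 4 0 2 3]

Answer: 5 1 4 0 2 3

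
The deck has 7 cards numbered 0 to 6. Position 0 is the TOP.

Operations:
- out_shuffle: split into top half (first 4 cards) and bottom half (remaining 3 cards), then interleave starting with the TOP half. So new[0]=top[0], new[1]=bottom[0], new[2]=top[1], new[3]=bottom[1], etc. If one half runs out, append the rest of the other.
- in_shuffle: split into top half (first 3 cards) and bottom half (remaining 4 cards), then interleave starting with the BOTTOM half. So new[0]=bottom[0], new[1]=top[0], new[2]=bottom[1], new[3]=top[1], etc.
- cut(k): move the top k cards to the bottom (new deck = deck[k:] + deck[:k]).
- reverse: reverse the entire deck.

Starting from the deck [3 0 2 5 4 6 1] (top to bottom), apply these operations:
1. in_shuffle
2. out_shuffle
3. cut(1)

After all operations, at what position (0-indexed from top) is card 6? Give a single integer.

After op 1 (in_shuffle): [5 3 4 0 6 2 1]
After op 2 (out_shuffle): [5 6 3 2 4 1 0]
After op 3 (cut(1)): [6 3 2 4 1 0 5]
Card 6 is at position 0.

Answer: 0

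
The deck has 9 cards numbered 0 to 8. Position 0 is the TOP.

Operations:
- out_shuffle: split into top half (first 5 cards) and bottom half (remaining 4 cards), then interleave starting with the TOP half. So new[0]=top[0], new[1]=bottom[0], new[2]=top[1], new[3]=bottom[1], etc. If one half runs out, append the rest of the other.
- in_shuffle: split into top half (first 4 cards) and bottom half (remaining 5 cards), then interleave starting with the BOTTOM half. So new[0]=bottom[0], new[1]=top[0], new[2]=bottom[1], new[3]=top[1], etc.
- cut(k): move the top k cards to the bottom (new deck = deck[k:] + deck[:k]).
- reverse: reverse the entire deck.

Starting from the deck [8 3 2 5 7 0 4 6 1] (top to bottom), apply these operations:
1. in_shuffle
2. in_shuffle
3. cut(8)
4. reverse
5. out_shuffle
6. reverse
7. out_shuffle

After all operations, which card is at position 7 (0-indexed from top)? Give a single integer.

Answer: 3

Derivation:
After op 1 (in_shuffle): [7 8 0 3 4 2 6 5 1]
After op 2 (in_shuffle): [4 7 2 8 6 0 5 3 1]
After op 3 (cut(8)): [1 4 7 2 8 6 0 5 3]
After op 4 (reverse): [3 5 0 6 8 2 7 4 1]
After op 5 (out_shuffle): [3 2 5 7 0 4 6 1 8]
After op 6 (reverse): [8 1 6 4 0 7 5 2 3]
After op 7 (out_shuffle): [8 7 1 5 6 2 4 3 0]
Position 7: card 3.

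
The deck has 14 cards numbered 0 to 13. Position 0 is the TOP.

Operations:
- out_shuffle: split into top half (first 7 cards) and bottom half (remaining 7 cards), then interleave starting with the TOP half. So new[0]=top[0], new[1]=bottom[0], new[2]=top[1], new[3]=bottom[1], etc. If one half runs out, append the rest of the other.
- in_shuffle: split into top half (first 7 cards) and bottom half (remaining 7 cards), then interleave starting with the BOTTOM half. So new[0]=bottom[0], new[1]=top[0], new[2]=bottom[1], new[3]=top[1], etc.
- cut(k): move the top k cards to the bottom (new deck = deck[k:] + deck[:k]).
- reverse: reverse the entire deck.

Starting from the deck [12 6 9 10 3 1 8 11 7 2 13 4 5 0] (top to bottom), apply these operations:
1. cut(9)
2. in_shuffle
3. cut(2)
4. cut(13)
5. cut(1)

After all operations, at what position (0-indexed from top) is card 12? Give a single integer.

After op 1 (cut(9)): [2 13 4 5 0 12 6 9 10 3 1 8 11 7]
After op 2 (in_shuffle): [9 2 10 13 3 4 1 5 8 0 11 12 7 6]
After op 3 (cut(2)): [10 13 3 4 1 5 8 0 11 12 7 6 9 2]
After op 4 (cut(13)): [2 10 13 3 4 1 5 8 0 11 12 7 6 9]
After op 5 (cut(1)): [10 13 3 4 1 5 8 0 11 12 7 6 9 2]
Card 12 is at position 9.

Answer: 9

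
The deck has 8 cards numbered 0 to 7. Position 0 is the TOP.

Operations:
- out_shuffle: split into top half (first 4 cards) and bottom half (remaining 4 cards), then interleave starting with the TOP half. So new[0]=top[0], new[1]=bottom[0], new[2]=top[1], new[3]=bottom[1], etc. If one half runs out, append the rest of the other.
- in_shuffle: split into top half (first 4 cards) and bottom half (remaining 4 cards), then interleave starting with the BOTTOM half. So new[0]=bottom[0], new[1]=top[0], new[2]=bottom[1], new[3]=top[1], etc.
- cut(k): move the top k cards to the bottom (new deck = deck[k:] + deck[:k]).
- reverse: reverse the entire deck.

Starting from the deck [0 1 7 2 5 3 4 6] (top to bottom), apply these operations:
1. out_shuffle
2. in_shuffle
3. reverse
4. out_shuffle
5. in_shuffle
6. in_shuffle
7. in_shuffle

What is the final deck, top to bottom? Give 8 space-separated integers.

After op 1 (out_shuffle): [0 5 1 3 7 4 2 6]
After op 2 (in_shuffle): [7 0 4 5 2 1 6 3]
After op 3 (reverse): [3 6 1 2 5 4 0 7]
After op 4 (out_shuffle): [3 5 6 4 1 0 2 7]
After op 5 (in_shuffle): [1 3 0 5 2 6 7 4]
After op 6 (in_shuffle): [2 1 6 3 7 0 4 5]
After op 7 (in_shuffle): [7 2 0 1 4 6 5 3]

Answer: 7 2 0 1 4 6 5 3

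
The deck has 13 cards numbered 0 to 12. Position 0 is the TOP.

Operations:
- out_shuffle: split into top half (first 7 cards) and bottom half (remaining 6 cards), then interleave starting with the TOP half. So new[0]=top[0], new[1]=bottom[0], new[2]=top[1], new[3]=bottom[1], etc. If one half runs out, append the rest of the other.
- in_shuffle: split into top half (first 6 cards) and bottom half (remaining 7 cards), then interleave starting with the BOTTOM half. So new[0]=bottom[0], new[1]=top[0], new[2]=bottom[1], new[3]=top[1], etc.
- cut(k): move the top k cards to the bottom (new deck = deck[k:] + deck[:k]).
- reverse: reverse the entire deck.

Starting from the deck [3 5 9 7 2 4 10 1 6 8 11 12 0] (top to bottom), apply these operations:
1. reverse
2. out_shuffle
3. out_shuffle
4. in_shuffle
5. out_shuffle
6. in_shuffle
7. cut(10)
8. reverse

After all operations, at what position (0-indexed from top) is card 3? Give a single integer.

Answer: 10

Derivation:
After op 1 (reverse): [0 12 11 8 6 1 10 4 2 7 9 5 3]
After op 2 (out_shuffle): [0 4 12 2 11 7 8 9 6 5 1 3 10]
After op 3 (out_shuffle): [0 9 4 6 12 5 2 1 11 3 7 10 8]
After op 4 (in_shuffle): [2 0 1 9 11 4 3 6 7 12 10 5 8]
After op 5 (out_shuffle): [2 6 0 7 1 12 9 10 11 5 4 8 3]
After op 6 (in_shuffle): [9 2 10 6 11 0 5 7 4 1 8 12 3]
After op 7 (cut(10)): [8 12 3 9 2 10 6 11 0 5 7 4 1]
After op 8 (reverse): [1 4 7 5 0 11 6 10 2 9 3 12 8]
Card 3 is at position 10.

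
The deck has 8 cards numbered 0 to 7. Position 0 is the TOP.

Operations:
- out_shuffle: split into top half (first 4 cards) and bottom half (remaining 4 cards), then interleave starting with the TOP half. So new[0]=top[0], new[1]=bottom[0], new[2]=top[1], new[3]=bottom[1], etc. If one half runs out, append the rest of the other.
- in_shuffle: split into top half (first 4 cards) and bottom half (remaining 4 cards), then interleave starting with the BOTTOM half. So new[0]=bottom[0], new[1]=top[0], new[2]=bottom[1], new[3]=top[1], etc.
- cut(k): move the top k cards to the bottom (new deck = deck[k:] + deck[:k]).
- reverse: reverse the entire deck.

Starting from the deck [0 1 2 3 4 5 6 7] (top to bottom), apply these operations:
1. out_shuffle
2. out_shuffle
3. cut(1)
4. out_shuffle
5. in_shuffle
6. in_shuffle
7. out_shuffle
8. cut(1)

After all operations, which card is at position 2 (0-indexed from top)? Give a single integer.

Answer: 7

Derivation:
After op 1 (out_shuffle): [0 4 1 5 2 6 3 7]
After op 2 (out_shuffle): [0 2 4 6 1 3 5 7]
After op 3 (cut(1)): [2 4 6 1 3 5 7 0]
After op 4 (out_shuffle): [2 3 4 5 6 7 1 0]
After op 5 (in_shuffle): [6 2 7 3 1 4 0 5]
After op 6 (in_shuffle): [1 6 4 2 0 7 5 3]
After op 7 (out_shuffle): [1 0 6 7 4 5 2 3]
After op 8 (cut(1)): [0 6 7 4 5 2 3 1]
Position 2: card 7.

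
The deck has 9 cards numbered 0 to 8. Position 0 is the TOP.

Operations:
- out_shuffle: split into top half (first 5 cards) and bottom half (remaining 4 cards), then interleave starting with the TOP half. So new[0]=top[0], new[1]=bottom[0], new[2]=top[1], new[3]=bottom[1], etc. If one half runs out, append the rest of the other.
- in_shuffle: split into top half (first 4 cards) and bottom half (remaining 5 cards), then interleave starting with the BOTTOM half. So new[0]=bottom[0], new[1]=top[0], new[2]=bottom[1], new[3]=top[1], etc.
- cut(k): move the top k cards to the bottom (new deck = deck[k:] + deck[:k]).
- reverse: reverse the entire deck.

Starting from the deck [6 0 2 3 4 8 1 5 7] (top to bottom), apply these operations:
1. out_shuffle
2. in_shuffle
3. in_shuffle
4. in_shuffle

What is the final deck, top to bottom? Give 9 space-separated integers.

Answer: 7 3 5 2 1 0 8 6 4

Derivation:
After op 1 (out_shuffle): [6 8 0 1 2 5 3 7 4]
After op 2 (in_shuffle): [2 6 5 8 3 0 7 1 4]
After op 3 (in_shuffle): [3 2 0 6 7 5 1 8 4]
After op 4 (in_shuffle): [7 3 5 2 1 0 8 6 4]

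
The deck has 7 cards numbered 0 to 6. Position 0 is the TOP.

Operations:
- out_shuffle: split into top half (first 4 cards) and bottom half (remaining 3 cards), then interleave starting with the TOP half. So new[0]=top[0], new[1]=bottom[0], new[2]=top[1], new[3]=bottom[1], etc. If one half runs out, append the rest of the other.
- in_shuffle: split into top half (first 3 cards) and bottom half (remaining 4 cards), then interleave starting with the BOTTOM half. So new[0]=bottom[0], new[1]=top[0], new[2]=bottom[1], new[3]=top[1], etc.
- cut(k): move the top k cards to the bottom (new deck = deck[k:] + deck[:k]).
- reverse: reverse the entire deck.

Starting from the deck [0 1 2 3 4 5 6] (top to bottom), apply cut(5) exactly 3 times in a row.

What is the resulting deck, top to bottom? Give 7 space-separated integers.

After op 1 (cut(5)): [5 6 0 1 2 3 4]
After op 2 (cut(5)): [3 4 5 6 0 1 2]
After op 3 (cut(5)): [1 2 3 4 5 6 0]

Answer: 1 2 3 4 5 6 0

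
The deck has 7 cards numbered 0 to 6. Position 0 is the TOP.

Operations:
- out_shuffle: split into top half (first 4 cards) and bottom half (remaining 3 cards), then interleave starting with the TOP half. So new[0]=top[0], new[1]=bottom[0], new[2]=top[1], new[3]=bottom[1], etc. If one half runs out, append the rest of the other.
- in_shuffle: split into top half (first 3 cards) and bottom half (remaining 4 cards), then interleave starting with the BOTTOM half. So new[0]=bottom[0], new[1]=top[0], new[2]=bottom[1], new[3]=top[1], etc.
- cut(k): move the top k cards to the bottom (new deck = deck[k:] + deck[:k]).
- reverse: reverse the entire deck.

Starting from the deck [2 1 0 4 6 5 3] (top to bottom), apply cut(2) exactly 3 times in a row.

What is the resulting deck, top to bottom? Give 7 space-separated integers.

After op 1 (cut(2)): [0 4 6 5 3 2 1]
After op 2 (cut(2)): [6 5 3 2 1 0 4]
After op 3 (cut(2)): [3 2 1 0 4 6 5]

Answer: 3 2 1 0 4 6 5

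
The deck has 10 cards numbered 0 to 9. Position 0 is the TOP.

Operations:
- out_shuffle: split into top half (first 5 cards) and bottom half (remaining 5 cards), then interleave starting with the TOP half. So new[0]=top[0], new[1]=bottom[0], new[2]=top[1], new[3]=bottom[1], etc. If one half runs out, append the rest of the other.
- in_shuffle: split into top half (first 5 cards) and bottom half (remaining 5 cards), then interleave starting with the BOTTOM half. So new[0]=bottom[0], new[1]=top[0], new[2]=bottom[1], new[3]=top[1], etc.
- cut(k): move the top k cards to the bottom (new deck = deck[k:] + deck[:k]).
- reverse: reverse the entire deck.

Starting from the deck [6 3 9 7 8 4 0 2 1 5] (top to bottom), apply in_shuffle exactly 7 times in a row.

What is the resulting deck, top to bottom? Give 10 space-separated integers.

Answer: 2 8 3 5 0 7 6 1 4 9

Derivation:
After op 1 (in_shuffle): [4 6 0 3 2 9 1 7 5 8]
After op 2 (in_shuffle): [9 4 1 6 7 0 5 3 8 2]
After op 3 (in_shuffle): [0 9 5 4 3 1 8 6 2 7]
After op 4 (in_shuffle): [1 0 8 9 6 5 2 4 7 3]
After op 5 (in_shuffle): [5 1 2 0 4 8 7 9 3 6]
After op 6 (in_shuffle): [8 5 7 1 9 2 3 0 6 4]
After op 7 (in_shuffle): [2 8 3 5 0 7 6 1 4 9]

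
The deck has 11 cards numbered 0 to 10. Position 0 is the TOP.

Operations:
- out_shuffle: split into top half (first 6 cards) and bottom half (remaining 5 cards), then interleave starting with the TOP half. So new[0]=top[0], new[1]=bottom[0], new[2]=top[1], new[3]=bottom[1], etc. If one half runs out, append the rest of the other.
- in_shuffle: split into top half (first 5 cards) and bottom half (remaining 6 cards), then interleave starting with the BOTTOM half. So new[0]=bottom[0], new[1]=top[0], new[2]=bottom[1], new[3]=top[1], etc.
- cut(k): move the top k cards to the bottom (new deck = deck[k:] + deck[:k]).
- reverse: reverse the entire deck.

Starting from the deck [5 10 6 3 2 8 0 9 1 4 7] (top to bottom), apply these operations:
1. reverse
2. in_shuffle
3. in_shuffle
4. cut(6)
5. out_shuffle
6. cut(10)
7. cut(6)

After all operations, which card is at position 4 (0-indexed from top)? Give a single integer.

Answer: 2

Derivation:
After op 1 (reverse): [7 4 1 9 0 8 2 3 6 10 5]
After op 2 (in_shuffle): [8 7 2 4 3 1 6 9 10 0 5]
After op 3 (in_shuffle): [1 8 6 7 9 2 10 4 0 3 5]
After op 4 (cut(6)): [10 4 0 3 5 1 8 6 7 9 2]
After op 5 (out_shuffle): [10 8 4 6 0 7 3 9 5 2 1]
After op 6 (cut(10)): [1 10 8 4 6 0 7 3 9 5 2]
After op 7 (cut(6)): [7 3 9 5 2 1 10 8 4 6 0]
Position 4: card 2.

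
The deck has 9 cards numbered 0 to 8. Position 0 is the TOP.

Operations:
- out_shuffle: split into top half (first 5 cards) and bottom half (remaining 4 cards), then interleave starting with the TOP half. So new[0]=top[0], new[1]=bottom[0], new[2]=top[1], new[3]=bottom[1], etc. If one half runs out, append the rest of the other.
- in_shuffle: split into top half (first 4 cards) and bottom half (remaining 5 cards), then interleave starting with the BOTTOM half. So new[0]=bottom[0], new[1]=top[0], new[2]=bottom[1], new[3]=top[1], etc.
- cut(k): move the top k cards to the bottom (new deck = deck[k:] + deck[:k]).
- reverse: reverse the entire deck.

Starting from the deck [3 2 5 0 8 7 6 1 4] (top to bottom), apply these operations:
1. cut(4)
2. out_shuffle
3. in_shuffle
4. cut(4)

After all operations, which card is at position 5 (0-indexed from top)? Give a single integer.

Answer: 6

Derivation:
After op 1 (cut(4)): [8 7 6 1 4 3 2 5 0]
After op 2 (out_shuffle): [8 3 7 2 6 5 1 0 4]
After op 3 (in_shuffle): [6 8 5 3 1 7 0 2 4]
After op 4 (cut(4)): [1 7 0 2 4 6 8 5 3]
Position 5: card 6.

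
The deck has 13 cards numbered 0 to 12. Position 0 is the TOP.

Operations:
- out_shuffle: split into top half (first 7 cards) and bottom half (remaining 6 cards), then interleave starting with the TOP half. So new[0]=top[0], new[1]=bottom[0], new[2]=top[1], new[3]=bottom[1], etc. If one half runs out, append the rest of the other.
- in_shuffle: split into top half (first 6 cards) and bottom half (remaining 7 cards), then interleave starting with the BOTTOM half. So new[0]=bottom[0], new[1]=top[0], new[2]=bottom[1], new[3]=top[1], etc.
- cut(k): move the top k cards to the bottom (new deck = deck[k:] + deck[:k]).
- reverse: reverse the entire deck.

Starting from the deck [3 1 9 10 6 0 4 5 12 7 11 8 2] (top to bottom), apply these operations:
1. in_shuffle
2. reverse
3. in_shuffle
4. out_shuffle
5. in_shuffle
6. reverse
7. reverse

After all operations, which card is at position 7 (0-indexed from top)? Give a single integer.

After op 1 (in_shuffle): [4 3 5 1 12 9 7 10 11 6 8 0 2]
After op 2 (reverse): [2 0 8 6 11 10 7 9 12 1 5 3 4]
After op 3 (in_shuffle): [7 2 9 0 12 8 1 6 5 11 3 10 4]
After op 4 (out_shuffle): [7 6 2 5 9 11 0 3 12 10 8 4 1]
After op 5 (in_shuffle): [0 7 3 6 12 2 10 5 8 9 4 11 1]
After op 6 (reverse): [1 11 4 9 8 5 10 2 12 6 3 7 0]
After op 7 (reverse): [0 7 3 6 12 2 10 5 8 9 4 11 1]
Position 7: card 5.

Answer: 5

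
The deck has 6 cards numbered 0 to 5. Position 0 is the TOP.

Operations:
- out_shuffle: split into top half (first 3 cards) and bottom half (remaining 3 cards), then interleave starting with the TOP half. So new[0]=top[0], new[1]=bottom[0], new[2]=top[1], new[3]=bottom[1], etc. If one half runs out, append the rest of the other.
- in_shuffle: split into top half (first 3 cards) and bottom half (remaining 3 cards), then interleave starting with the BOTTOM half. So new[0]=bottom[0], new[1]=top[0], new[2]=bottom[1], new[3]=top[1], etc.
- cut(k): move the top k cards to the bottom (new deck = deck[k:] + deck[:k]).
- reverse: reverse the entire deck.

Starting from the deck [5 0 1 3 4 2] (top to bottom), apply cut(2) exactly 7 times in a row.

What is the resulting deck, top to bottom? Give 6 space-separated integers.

After op 1 (cut(2)): [1 3 4 2 5 0]
After op 2 (cut(2)): [4 2 5 0 1 3]
After op 3 (cut(2)): [5 0 1 3 4 2]
After op 4 (cut(2)): [1 3 4 2 5 0]
After op 5 (cut(2)): [4 2 5 0 1 3]
After op 6 (cut(2)): [5 0 1 3 4 2]
After op 7 (cut(2)): [1 3 4 2 5 0]

Answer: 1 3 4 2 5 0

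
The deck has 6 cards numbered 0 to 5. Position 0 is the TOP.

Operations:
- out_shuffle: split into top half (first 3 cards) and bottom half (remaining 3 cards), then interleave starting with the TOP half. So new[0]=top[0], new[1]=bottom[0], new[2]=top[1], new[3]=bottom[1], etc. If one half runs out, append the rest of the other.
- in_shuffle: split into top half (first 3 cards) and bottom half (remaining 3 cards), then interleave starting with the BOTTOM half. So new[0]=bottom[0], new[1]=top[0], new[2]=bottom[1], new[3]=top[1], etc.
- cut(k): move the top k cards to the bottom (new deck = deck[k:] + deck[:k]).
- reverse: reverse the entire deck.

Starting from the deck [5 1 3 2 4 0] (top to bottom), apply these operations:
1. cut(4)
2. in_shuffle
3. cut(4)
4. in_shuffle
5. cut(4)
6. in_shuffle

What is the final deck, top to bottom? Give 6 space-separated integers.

Answer: 2 0 3 1 5 4

Derivation:
After op 1 (cut(4)): [4 0 5 1 3 2]
After op 2 (in_shuffle): [1 4 3 0 2 5]
After op 3 (cut(4)): [2 5 1 4 3 0]
After op 4 (in_shuffle): [4 2 3 5 0 1]
After op 5 (cut(4)): [0 1 4 2 3 5]
After op 6 (in_shuffle): [2 0 3 1 5 4]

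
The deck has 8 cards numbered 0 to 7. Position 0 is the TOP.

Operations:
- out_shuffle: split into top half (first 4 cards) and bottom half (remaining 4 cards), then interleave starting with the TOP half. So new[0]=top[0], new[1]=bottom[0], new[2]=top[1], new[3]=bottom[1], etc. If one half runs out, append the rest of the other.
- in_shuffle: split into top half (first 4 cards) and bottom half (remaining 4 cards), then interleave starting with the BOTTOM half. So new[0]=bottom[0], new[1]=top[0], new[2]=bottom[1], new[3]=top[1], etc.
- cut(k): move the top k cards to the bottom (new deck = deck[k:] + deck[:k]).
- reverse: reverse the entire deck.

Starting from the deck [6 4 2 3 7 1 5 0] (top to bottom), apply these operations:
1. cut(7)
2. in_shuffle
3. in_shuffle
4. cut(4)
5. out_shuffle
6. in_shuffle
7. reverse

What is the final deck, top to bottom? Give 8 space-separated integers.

Answer: 3 0 7 6 1 4 5 2

Derivation:
After op 1 (cut(7)): [0 6 4 2 3 7 1 5]
After op 2 (in_shuffle): [3 0 7 6 1 4 5 2]
After op 3 (in_shuffle): [1 3 4 0 5 7 2 6]
After op 4 (cut(4)): [5 7 2 6 1 3 4 0]
After op 5 (out_shuffle): [5 1 7 3 2 4 6 0]
After op 6 (in_shuffle): [2 5 4 1 6 7 0 3]
After op 7 (reverse): [3 0 7 6 1 4 5 2]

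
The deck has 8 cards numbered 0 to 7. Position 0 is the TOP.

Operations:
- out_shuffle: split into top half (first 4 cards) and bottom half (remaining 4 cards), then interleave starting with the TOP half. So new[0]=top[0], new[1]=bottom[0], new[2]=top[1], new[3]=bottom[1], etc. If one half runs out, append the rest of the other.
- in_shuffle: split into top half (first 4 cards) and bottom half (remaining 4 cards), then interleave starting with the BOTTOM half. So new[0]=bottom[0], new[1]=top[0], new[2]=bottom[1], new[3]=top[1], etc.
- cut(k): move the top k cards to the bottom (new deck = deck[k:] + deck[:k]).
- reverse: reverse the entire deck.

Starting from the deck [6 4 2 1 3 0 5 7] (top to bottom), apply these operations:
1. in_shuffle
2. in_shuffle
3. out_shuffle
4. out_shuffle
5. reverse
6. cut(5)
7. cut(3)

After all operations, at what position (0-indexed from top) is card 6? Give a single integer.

Answer: 2

Derivation:
After op 1 (in_shuffle): [3 6 0 4 5 2 7 1]
After op 2 (in_shuffle): [5 3 2 6 7 0 1 4]
After op 3 (out_shuffle): [5 7 3 0 2 1 6 4]
After op 4 (out_shuffle): [5 2 7 1 3 6 0 4]
After op 5 (reverse): [4 0 6 3 1 7 2 5]
After op 6 (cut(5)): [7 2 5 4 0 6 3 1]
After op 7 (cut(3)): [4 0 6 3 1 7 2 5]
Card 6 is at position 2.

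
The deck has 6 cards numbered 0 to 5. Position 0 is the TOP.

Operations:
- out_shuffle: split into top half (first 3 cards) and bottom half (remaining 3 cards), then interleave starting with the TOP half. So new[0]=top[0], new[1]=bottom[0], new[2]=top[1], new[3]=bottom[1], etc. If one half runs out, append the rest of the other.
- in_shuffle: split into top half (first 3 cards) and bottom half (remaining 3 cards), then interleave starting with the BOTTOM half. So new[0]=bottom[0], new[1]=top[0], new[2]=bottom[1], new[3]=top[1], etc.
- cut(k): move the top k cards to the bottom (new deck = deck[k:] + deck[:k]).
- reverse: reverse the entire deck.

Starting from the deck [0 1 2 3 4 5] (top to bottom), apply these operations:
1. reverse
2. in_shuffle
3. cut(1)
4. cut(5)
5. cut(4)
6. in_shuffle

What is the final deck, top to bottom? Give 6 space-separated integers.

After op 1 (reverse): [5 4 3 2 1 0]
After op 2 (in_shuffle): [2 5 1 4 0 3]
After op 3 (cut(1)): [5 1 4 0 3 2]
After op 4 (cut(5)): [2 5 1 4 0 3]
After op 5 (cut(4)): [0 3 2 5 1 4]
After op 6 (in_shuffle): [5 0 1 3 4 2]

Answer: 5 0 1 3 4 2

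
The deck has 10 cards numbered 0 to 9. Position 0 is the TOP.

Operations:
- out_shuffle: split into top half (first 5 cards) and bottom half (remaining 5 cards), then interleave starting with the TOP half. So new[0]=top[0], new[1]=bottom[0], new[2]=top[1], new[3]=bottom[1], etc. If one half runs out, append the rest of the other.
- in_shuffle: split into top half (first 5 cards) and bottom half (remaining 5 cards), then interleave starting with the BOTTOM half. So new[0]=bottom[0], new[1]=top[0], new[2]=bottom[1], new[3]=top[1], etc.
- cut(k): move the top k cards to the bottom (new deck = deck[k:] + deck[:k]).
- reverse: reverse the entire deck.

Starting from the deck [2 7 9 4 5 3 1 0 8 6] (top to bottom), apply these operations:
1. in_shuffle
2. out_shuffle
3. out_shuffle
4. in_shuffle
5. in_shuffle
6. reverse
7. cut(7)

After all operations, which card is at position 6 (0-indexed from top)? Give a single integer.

Answer: 5

Derivation:
After op 1 (in_shuffle): [3 2 1 7 0 9 8 4 6 5]
After op 2 (out_shuffle): [3 9 2 8 1 4 7 6 0 5]
After op 3 (out_shuffle): [3 4 9 7 2 6 8 0 1 5]
After op 4 (in_shuffle): [6 3 8 4 0 9 1 7 5 2]
After op 5 (in_shuffle): [9 6 1 3 7 8 5 4 2 0]
After op 6 (reverse): [0 2 4 5 8 7 3 1 6 9]
After op 7 (cut(7)): [1 6 9 0 2 4 5 8 7 3]
Position 6: card 5.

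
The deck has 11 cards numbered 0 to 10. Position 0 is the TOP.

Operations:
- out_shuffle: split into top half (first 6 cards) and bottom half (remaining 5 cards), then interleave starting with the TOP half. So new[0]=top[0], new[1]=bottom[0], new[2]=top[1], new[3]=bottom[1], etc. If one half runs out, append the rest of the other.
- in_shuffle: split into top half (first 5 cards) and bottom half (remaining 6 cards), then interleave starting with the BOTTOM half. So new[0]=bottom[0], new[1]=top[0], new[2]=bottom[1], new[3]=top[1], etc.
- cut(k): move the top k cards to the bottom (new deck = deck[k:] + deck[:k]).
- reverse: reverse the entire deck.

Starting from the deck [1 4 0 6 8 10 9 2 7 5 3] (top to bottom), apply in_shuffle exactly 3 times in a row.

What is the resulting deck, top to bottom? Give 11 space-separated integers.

After op 1 (in_shuffle): [10 1 9 4 2 0 7 6 5 8 3]
After op 2 (in_shuffle): [0 10 7 1 6 9 5 4 8 2 3]
After op 3 (in_shuffle): [9 0 5 10 4 7 8 1 2 6 3]

Answer: 9 0 5 10 4 7 8 1 2 6 3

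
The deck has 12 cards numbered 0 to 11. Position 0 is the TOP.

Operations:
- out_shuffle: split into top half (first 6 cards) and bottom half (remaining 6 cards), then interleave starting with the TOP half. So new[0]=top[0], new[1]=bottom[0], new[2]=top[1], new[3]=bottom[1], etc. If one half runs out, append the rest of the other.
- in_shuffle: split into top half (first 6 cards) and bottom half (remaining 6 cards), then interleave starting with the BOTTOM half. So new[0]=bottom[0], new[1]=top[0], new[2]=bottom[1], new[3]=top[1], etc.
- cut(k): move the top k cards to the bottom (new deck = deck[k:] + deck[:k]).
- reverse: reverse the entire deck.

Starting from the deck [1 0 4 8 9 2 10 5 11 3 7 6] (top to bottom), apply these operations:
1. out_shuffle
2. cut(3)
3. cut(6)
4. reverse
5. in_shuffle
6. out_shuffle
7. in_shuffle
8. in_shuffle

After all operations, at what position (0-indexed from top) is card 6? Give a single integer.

After op 1 (out_shuffle): [1 10 0 5 4 11 8 3 9 7 2 6]
After op 2 (cut(3)): [5 4 11 8 3 9 7 2 6 1 10 0]
After op 3 (cut(6)): [7 2 6 1 10 0 5 4 11 8 3 9]
After op 4 (reverse): [9 3 8 11 4 5 0 10 1 6 2 7]
After op 5 (in_shuffle): [0 9 10 3 1 8 6 11 2 4 7 5]
After op 6 (out_shuffle): [0 6 9 11 10 2 3 4 1 7 8 5]
After op 7 (in_shuffle): [3 0 4 6 1 9 7 11 8 10 5 2]
After op 8 (in_shuffle): [7 3 11 0 8 4 10 6 5 1 2 9]
Card 6 is at position 7.

Answer: 7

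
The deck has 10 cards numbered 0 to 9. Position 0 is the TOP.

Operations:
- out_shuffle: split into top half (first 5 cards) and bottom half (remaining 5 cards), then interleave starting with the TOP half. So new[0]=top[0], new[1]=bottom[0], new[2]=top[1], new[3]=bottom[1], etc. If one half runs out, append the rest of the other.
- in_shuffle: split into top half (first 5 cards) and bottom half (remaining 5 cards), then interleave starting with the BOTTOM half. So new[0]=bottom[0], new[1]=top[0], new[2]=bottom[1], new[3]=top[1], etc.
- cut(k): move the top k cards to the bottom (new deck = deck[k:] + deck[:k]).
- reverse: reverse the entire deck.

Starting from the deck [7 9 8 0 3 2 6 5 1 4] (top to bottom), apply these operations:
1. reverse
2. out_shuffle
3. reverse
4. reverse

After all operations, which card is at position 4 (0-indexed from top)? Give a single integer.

After op 1 (reverse): [4 1 5 6 2 3 0 8 9 7]
After op 2 (out_shuffle): [4 3 1 0 5 8 6 9 2 7]
After op 3 (reverse): [7 2 9 6 8 5 0 1 3 4]
After op 4 (reverse): [4 3 1 0 5 8 6 9 2 7]
Position 4: card 5.

Answer: 5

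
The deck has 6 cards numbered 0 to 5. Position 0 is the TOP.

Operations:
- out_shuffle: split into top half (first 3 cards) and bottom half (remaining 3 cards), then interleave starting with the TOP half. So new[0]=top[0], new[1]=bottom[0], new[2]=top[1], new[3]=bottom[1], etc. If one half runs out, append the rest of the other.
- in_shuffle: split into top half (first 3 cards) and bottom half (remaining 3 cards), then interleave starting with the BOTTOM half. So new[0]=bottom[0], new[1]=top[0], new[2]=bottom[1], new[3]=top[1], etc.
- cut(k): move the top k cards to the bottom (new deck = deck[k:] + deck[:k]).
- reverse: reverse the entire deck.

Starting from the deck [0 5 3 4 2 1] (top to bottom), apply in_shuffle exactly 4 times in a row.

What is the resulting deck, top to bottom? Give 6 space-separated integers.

Answer: 4 0 2 5 1 3

Derivation:
After op 1 (in_shuffle): [4 0 2 5 1 3]
After op 2 (in_shuffle): [5 4 1 0 3 2]
After op 3 (in_shuffle): [0 5 3 4 2 1]
After op 4 (in_shuffle): [4 0 2 5 1 3]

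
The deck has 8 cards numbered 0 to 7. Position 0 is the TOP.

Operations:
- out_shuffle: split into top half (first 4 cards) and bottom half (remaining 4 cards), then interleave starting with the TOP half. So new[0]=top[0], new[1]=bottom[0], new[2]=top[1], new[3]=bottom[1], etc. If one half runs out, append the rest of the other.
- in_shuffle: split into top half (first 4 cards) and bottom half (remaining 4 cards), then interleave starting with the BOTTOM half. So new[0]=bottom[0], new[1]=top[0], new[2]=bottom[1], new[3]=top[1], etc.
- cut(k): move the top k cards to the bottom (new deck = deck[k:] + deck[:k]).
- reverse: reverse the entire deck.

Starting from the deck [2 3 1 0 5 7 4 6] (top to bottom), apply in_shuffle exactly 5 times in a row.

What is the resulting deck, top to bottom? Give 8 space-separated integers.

Answer: 3 0 7 6 2 1 5 4

Derivation:
After op 1 (in_shuffle): [5 2 7 3 4 1 6 0]
After op 2 (in_shuffle): [4 5 1 2 6 7 0 3]
After op 3 (in_shuffle): [6 4 7 5 0 1 3 2]
After op 4 (in_shuffle): [0 6 1 4 3 7 2 5]
After op 5 (in_shuffle): [3 0 7 6 2 1 5 4]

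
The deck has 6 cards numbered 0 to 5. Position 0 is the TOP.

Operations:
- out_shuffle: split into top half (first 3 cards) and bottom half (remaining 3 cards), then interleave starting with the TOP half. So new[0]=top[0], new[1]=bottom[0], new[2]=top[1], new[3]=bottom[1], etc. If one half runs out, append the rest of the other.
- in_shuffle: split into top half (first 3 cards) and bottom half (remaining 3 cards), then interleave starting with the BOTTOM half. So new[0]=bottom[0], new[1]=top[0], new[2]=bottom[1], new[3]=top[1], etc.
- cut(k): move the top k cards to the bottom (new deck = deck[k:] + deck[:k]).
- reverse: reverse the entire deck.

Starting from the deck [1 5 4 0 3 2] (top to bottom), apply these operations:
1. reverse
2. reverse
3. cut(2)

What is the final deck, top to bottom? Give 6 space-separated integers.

After op 1 (reverse): [2 3 0 4 5 1]
After op 2 (reverse): [1 5 4 0 3 2]
After op 3 (cut(2)): [4 0 3 2 1 5]

Answer: 4 0 3 2 1 5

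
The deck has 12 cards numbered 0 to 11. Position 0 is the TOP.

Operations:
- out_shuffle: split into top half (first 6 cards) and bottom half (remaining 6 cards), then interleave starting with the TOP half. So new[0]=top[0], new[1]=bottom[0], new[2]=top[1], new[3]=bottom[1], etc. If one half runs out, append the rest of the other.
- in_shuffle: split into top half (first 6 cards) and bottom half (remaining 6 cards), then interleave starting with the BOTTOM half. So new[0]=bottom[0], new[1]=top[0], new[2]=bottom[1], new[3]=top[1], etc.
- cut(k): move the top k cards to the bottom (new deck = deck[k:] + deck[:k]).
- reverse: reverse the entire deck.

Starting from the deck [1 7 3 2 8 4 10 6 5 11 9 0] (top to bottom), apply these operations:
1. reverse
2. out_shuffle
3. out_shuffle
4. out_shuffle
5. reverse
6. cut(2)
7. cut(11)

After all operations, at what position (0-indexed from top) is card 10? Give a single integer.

After op 1 (reverse): [0 9 11 5 6 10 4 8 2 3 7 1]
After op 2 (out_shuffle): [0 4 9 8 11 2 5 3 6 7 10 1]
After op 3 (out_shuffle): [0 5 4 3 9 6 8 7 11 10 2 1]
After op 4 (out_shuffle): [0 8 5 7 4 11 3 10 9 2 6 1]
After op 5 (reverse): [1 6 2 9 10 3 11 4 7 5 8 0]
After op 6 (cut(2)): [2 9 10 3 11 4 7 5 8 0 1 6]
After op 7 (cut(11)): [6 2 9 10 3 11 4 7 5 8 0 1]
Card 10 is at position 3.

Answer: 3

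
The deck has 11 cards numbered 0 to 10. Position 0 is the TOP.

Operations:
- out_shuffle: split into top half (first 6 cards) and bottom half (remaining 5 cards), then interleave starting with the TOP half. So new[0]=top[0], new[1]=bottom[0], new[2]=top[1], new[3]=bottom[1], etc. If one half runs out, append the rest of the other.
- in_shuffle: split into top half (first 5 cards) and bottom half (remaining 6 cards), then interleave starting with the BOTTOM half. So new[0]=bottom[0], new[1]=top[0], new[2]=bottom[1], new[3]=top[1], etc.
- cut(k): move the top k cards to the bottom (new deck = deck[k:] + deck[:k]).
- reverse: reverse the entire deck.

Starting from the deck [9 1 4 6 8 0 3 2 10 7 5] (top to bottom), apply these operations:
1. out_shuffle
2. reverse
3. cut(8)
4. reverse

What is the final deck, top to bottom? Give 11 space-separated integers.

Answer: 2 4 10 6 7 8 5 0 9 3 1

Derivation:
After op 1 (out_shuffle): [9 3 1 2 4 10 6 7 8 5 0]
After op 2 (reverse): [0 5 8 7 6 10 4 2 1 3 9]
After op 3 (cut(8)): [1 3 9 0 5 8 7 6 10 4 2]
After op 4 (reverse): [2 4 10 6 7 8 5 0 9 3 1]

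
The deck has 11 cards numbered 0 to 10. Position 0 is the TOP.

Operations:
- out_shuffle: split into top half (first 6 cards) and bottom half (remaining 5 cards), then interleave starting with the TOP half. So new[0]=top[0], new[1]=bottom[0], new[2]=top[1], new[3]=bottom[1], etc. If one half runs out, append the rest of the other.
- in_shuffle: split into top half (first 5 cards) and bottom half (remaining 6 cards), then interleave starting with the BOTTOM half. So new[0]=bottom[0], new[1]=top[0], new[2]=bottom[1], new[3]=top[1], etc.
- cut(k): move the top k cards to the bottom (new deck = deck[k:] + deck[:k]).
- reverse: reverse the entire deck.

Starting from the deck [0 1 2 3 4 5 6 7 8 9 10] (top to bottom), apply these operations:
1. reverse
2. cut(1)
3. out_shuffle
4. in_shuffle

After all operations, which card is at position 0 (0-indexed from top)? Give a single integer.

After op 1 (reverse): [10 9 8 7 6 5 4 3 2 1 0]
After op 2 (cut(1)): [9 8 7 6 5 4 3 2 1 0 10]
After op 3 (out_shuffle): [9 3 8 2 7 1 6 0 5 10 4]
After op 4 (in_shuffle): [1 9 6 3 0 8 5 2 10 7 4]
Position 0: card 1.

Answer: 1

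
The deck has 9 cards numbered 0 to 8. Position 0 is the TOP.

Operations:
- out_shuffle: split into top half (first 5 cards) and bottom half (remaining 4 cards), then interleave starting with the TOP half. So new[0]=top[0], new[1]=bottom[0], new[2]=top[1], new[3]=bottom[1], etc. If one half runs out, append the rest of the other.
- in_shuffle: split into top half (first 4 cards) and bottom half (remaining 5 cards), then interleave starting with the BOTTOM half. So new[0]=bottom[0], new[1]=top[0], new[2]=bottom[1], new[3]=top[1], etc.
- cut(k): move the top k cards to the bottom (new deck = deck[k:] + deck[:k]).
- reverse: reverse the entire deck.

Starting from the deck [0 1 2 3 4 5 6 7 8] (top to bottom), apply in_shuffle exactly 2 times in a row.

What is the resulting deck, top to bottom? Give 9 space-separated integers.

After op 1 (in_shuffle): [4 0 5 1 6 2 7 3 8]
After op 2 (in_shuffle): [6 4 2 0 7 5 3 1 8]

Answer: 6 4 2 0 7 5 3 1 8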